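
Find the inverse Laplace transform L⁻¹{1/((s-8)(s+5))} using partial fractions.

Decompose: A/(s-8) + B/(s+5). A = 1/13, B = -1/13. f(t) = (e^(8t) - e^(-5t))/13

Final answer: (e^(8t) - e^(-5t))/13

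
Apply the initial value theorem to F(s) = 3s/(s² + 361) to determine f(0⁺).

f(0⁺) = lim_{s→∞} s·3s/(s² + 361) = lim_{s→∞} 3s²/(s² + 361) = 3

Final answer: 3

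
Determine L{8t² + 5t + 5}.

L{8t² + 5t + 5} = 8·2/s³ + 5/s² + 5/s = 16/s³ + 5/s² + 5/s

Final answer: 16/s³ + 5/s² + 5/s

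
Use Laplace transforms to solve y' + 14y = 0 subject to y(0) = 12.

L{y'} + 14L{y} = 0. sY - 12 + 14Y = 0. Y(s+14) = 12. Y = 12/(s+14)

Final answer: y(t) = 12e^(-14t)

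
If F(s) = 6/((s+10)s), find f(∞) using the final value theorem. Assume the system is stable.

f(∞) = lim_{s→0} sF(s) = lim_{s→0} 6/(s+10) = 3/5

Final answer: 3/5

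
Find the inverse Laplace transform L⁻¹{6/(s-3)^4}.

L⁻¹{n!/(s-a)^(n+1)} = t^n·e^(at), so L⁻¹{6/(s-3)^4} = t^3·e^(3t)

Final answer: t^3·e^(3t)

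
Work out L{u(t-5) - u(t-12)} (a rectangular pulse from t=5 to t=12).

L{u(t-a)} = e^(-as)/s. L{u(t-5) - u(t-12)} = (e^(-5s) - e^(-12s))/s

Final answer: (e^(-5s) - e^(-12s))/s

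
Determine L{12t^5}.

L{t^n} = n!/s^(n+1). So L{12t^5} = 12·5!/s^6 = 1440/s^6

Final answer: 1440/s^6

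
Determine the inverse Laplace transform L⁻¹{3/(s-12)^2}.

L⁻¹{n!/(s-a)^(n+1)} = t^n·e^(at) with n=1, a=12. So L⁻¹{1/(s-12)^2} = t·e^(12t), and L⁻¹{3/(s-12)^2} = (3/1)·t·e^(12t) = 3·t·e^(12t)

Final answer: 3·t·e^(12t)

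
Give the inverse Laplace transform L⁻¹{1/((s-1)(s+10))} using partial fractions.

Decompose: A/(s-1) + B/(s+10). A = 1/11, B = -1/11. f(t) = (e^t - e^(-10t))/11

Final answer: (e^t - e^(-10t))/11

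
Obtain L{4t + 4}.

L{4t + 4} = 4·L{t} + 4·L{1} = 4/s² + 4/s

Final answer: 4/s² + 4/s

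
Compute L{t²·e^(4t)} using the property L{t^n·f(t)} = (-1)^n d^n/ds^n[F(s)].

L{e^(4t)} = 1/(s-4). d/ds[1/(s-4)] = -1/(s-4)². d²/ds²[1/(s-4)] = 2/(s-4)³. So L{t²·e^(4t)} = (-1)² · 2/(s-4)³ = 2/(s-4)³

Final answer: 2/(s-4)³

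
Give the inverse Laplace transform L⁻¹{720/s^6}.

L⁻¹{n!/s^(n+1)} = t^n with n=5. So L⁻¹{120/s^6} = t^5, and L⁻¹{720/s^6} = (720/120)·t^5 = 6·t^5

Final answer: 6·t^5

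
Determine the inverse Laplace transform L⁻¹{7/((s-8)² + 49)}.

Using frequency shift, L⁻¹{7/((s-8)² + 49)} = e^(8t)·sin(7t)

Final answer: e^(8t)·sin(7t)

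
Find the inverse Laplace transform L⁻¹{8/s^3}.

L⁻¹{n!/s^(n+1)} = t^n with n=2. So L⁻¹{2/s^3} = t^2, and L⁻¹{8/s^3} = (8/2)·t^2 = 4·t^2

Final answer: 4·t^2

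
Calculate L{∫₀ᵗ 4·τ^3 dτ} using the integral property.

L{∫₀ᵗ f(τ)dτ} = F(s)/s with f(t) = 4t^3. F(s) = 24/s^4, so L{∫₀ᵗ 4·τ^3 dτ} = (24/s^4)/s = 24/s^5. (Check: ∫₀ᵗ 4·τ^3 dτ = 4t^4/4.)

Final answer: 24/s^5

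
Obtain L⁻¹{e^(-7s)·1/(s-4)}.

L⁻¹{1/(s-4)} = e^(4t). By the time shift theorem, L⁻¹{e^(-as)F(s)} = u(t-a)f(t-a) with a=7, so L⁻¹{e^(-7s)·1/(s-4)} = u(t-7)·e^(4(t-7))

Final answer: u(t-7)·e^(4(t-7))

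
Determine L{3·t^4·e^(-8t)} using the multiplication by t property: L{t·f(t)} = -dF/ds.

Using L{t^n·e^(at)} = n!/(s-a)^(n+1), L{t^4·e^(-8t)} = 24/(s+8)^5, so L{3·t^4·e^(-8t)} = 3·24/(s+8)^5 = 72/(s+8)^5

Final answer: 72/(s+8)^5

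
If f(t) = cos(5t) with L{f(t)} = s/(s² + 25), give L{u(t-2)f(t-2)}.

Time shift theorem: L{u(t-a)f(t-a)} = e^(-as)F(s). Here a=2, F(s) = s/(s² + 25), so L{u(t-2)f(t-2)} = e^(-2s)·s/(s² + 25)

Final answer: e^(-2s)·s/(s² + 25)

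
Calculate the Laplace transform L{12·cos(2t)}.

L{cos(ωt)} = s/(s² + ω²), so L{cos(2t)} = s/(s² + 4). Then L{12·cos(2t)} = 12·s/(s² + 4) = 12s/(s² + 4)

Final answer: 12s/(s² + 4)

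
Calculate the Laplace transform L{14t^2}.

L{14t^2} = 14 · L{t^2} = 14 · 2/s^3 = 28/s^3

Final answer: 28/s^3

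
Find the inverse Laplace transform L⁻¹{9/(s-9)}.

L⁻¹{1/(s-a)} = e^(at), so L⁻¹{1/(s-9)} = e^(9t), and L⁻¹{9/(s-9)} = 9·e^(9t)

Final answer: 9·e^(9t)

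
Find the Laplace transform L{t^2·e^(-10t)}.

L{t^n·e^(at)} = n!/(s-a)^(n+1), so L{t^2·e^(-10t)} = 2/(s+10)^3

Final answer: 2/(s+10)^3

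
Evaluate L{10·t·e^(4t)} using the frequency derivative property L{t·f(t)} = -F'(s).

L{e^(4t)} = 1/(s-4). By frequency derivative: L{t·e^(4t)} = -d/ds[1/(s-4)] = -(-1)/(s-4)² = 1/(s-4)². Then L{10·t·e^(4t)} = 10·1/(s-4)² = 10/(s-4)²

Final answer: 10/(s-4)²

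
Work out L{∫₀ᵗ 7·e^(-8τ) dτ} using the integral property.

L{∫₀ᵗ f(τ)dτ} = F(s)/s with F(s) = 7/(s+8), so L{∫₀ᵗ 7·e^(-8τ) dτ} = 7/(s(s+8))

Final answer: 7/(s(s+8))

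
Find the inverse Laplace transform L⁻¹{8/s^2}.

L⁻¹{n!/s^(n+1)} = t^n with n=1. So L⁻¹{1/s^2} = t, and L⁻¹{8/s^2} = (8/1)·t = 8·t

Final answer: 8·t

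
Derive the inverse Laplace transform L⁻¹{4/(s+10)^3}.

L⁻¹{n!/(s-a)^(n+1)} = t^n·e^(at) with n=2, a=-10. So L⁻¹{2/(s+10)^3} = t^2·e^(-10t), and L⁻¹{4/(s+10)^3} = (4/2)·t^2·e^(-10t) = 2·t^2·e^(-10t)

Final answer: 2·t^2·e^(-10t)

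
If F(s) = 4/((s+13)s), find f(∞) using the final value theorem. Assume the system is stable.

f(∞) = lim_{s→0} sF(s) = lim_{s→0} 4/(s+13) = 4/13

Final answer: 4/13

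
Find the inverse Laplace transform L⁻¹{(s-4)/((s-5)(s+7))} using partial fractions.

Using partial fractions, f(t) = (e^(5t) + 11e^(-7t))/12

Final answer: (e^(5t) + 11e^(-7t))/12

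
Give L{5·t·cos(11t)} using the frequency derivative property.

L{cos(11t)} = s/(s² + 121). Derivative: d/ds[s/(s² + 121)] = [(s² + 121) - s·2s]/(s² + 121)² = (121 - s²)/(s² + 121)². So L{t·cos(11t)} = -F'(s) = (s² - 121)/(s² + 121)². Then L{5·t·cos(11t)} = 5·(s² - 121)/(s² + 121)²

Final answer: 5·(s² - 121)/(s² + 121)²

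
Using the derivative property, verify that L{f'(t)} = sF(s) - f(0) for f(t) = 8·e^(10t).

f'(t) = 80e^(10t). Direct: L{f'(t)} = 80/(s-10). Property: s·8/(s-10) - 8 = (8s - 8(s-10))/(s-10) = 80/(s-10). ✓

Final answer: 80/(s-10)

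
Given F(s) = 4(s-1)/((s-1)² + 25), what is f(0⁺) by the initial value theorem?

f(0⁺) = lim_{s→∞} sF(s) = lim_{s→∞} 4s(s-1)/((s-1)² + 25) = 4

Final answer: 4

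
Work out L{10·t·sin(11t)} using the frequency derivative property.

L{sin(11t)} = 11/(s² + 121). By L{t·f(t)} = -F'(s): -d/ds[11/(s² + 121)] = -(11)·(-2s)/(s² + 121)² = 22s/(s² + 121)². Then L{10·t·sin(11t)} = 10·22s/(s² + 121)² = 220s/(s² + 121)²

Final answer: 220s/(s² + 121)²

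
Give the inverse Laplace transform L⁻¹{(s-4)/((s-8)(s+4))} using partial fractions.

Using partial fractions, f(t) = (4e^(8t) + 8e^(-4t))/12

Final answer: (4e^(8t) + 8e^(-4t))/12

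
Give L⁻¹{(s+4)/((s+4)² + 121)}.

Using frequency shift: L⁻¹{(s-a)/((s-a)² + b²)} = e^(at)cos(bt). Here a=-4, b=11

Final answer: e^(-4t)·cos(11t)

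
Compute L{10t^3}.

L{t^n} = n!/s^(n+1). So L{10t^3} = 10·3!/s^4 = 60/s^4

Final answer: 60/s^4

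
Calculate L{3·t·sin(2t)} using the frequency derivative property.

L{sin(2t)} = 2/(s² + 4). By L{t·f(t)} = -F'(s): -d/ds[2/(s² + 4)] = -(2)·(-2s)/(s² + 4)² = 4s/(s² + 4)². Then L{3·t·sin(2t)} = 3·4s/(s² + 4)² = 12s/(s² + 4)²

Final answer: 12s/(s² + 4)²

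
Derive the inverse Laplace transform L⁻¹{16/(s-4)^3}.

L⁻¹{n!/(s-a)^(n+1)} = t^n·e^(at) with n=2, a=4. So L⁻¹{2/(s-4)^3} = t^2·e^(4t), and L⁻¹{16/(s-4)^3} = (16/2)·t^2·e^(4t) = 8·t^2·e^(4t)

Final answer: 8·t^2·e^(4t)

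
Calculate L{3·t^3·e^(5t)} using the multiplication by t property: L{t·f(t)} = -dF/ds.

Using L{t^n·e^(at)} = n!/(s-a)^(n+1), L{t^3·e^(5t)} = 6/(s-5)^4, so L{3·t^3·e^(5t)} = 3·6/(s-5)^4 = 18/(s-5)^4

Final answer: 18/(s-5)^4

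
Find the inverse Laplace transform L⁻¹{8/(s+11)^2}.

L⁻¹{n!/(s-a)^(n+1)} = t^n·e^(at) with n=1, a=-11. So L⁻¹{1/(s+11)^2} = t·e^(-11t), and L⁻¹{8/(s+11)^2} = (8/1)·t·e^(-11t) = 8·t·e^(-11t)

Final answer: 8·t·e^(-11t)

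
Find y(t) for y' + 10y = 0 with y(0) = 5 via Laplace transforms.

L{y'} + 10L{y} = 0. sY - 5 + 10Y = 0. Y(s+10) = 5. Y = 5/(s+10)

Final answer: y(t) = 5e^(-10t)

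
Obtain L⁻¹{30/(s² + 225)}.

This is the form c·a/(s² + a²) with a = 15, c = 2. L⁻¹ = 2·sin(15t)

Final answer: 2·sin(15t)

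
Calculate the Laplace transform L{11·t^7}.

L{t^n} = n!/s^(n+1), so L{t^7} = 5040/s^8. Then L{11·t^7} = 11·5040/s^8 = 55440/s^8

Final answer: 55440/s^8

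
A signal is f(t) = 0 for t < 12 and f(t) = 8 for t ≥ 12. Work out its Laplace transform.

f(t) = 8·u(t-12). L{u(t-12)} = e^(-12s)/s, so L{f(t)} = 8·e^(-12s)/s

Final answer: 8·e^(-12s)/s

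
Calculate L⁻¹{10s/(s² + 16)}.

This is the form c·s/(s² + a²) with a = 4, c = 10. L⁻¹ = 10·cos(4t)

Final answer: 10·cos(4t)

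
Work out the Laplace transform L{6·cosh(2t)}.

L{cosh(ωt)} = s/(s² - ω²), so L{cosh(2t)} = s/(s² - 4). Then L{6·cosh(2t)} = 6·s/(s² - 4) = 6s/(s² - 4)

Final answer: 6s/(s² - 4)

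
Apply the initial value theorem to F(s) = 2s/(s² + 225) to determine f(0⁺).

f(0⁺) = lim_{s→∞} s·2s/(s² + 225) = lim_{s→∞} 2s²/(s² + 225) = 2

Final answer: 2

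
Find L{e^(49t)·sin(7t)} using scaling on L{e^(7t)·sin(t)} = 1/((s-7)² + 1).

Scaling with a=7: L{e^(49t)·sin(7t)} = (1/7) · 1/((s/7-7)² + 1). Simplifying: 7/((s-49)² + 49)

Final answer: 7/((s-49)² + 49)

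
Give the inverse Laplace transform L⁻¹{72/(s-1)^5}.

L⁻¹{n!/(s-a)^(n+1)} = t^n·e^(at) with n=4, a=1. So L⁻¹{24/(s-1)^5} = t^4·e^t, and L⁻¹{72/(s-1)^5} = (72/24)·t^4·e^t = 3·t^4·e^t

Final answer: 3·t^4·e^t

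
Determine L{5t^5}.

L{t^n} = n!/s^(n+1). So L{5t^5} = 5·5!/s^6 = 600/s^6

Final answer: 600/s^6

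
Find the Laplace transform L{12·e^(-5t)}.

L{e^(at)} = 1/(s-a), so L{e^(-5t)} = 1/(s+5). Then L{12·e^(-5t)} = 12/(s+5)

Final answer: 12/(s+5)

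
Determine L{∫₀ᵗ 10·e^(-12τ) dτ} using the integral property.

L{∫₀ᵗ f(τ)dτ} = F(s)/s with F(s) = 10/(s+12), so L{∫₀ᵗ 10·e^(-12τ) dτ} = 10/(s(s+12))

Final answer: 10/(s(s+12))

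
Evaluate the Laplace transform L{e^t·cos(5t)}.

L{e^(at)·cos(ωt)} = (s-a)/((s-a)² + ω²), so L{e^t·cos(5t)} = (s-1)/((s-1)² + 25)

Final answer: (s-1)/((s-1)² + 25)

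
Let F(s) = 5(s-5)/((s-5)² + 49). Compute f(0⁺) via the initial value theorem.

f(0⁺) = lim_{s→∞} sF(s) = lim_{s→∞} 5s(s-5)/((s-5)² + 49) = 5

Final answer: 5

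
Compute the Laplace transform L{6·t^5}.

L{t^n} = n!/s^(n+1), so L{t^5} = 120/s^6. Then L{6·t^5} = 6·120/s^6 = 720/s^6

Final answer: 720/s^6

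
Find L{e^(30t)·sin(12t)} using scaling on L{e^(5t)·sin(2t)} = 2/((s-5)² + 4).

Scaling with a=6: L{e^(30t)·sin(12t)} = (1/6) · 2/((s/6-5)² + 4). Simplifying: 12/((s-30)² + 144)

Final answer: 12/((s-30)² + 144)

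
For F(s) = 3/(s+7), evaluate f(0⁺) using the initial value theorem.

f(0⁺) = lim_{s→∞} s·3/(s+7) = lim_{s→∞} 3s/(s+7) = 3

Final answer: 3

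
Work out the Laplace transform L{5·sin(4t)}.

L{sin(ωt)} = ω/(s² + ω²), so L{sin(4t)} = 4/(s² + 16). Then L{5·sin(4t)} = 5·4/(s² + 16) = 20/(s² + 16)

Final answer: 20/(s² + 16)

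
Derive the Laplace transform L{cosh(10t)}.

L{cosh(ωt)} = s/(s² - ω²), so L{cosh(10t)} = s/(s² - 100)

Final answer: s/(s² - 100)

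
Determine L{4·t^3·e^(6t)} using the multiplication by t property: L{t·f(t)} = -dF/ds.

Using L{t^n·e^(at)} = n!/(s-a)^(n+1), L{t^3·e^(6t)} = 6/(s-6)^4, so L{4·t^3·e^(6t)} = 4·6/(s-6)^4 = 24/(s-6)^4

Final answer: 24/(s-6)^4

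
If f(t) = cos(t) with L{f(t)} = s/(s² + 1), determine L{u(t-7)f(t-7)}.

Time shift theorem: L{u(t-a)f(t-a)} = e^(-as)F(s). Here a=7, F(s) = s/(s² + 1), so L{u(t-7)f(t-7)} = e^(-7s)·s/(s² + 1)

Final answer: e^(-7s)·s/(s² + 1)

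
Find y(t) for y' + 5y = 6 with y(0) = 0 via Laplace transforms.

sY + 5Y = 6/s. Y = 6/(s(s+5)). Partial fractions: Y = 6/5/s - 6/5/(s+5)

Final answer: y(t) = 6/5(1 - e^(-5t))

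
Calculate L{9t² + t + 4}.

L{9t² + t + 4} = 9·2/s³ + 1/s² + 4/s = 18/s³ + 1/s² + 4/s

Final answer: 18/s³ + 1/s² + 4/s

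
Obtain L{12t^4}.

L{t^n} = n!/s^(n+1). So L{12t^4} = 12·4!/s^5 = 288/s^5

Final answer: 288/s^5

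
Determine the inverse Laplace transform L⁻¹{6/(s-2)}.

L⁻¹{1/(s-a)} = e^(at), so L⁻¹{1/(s-2)} = e^(2t), and L⁻¹{6/(s-2)} = 6·e^(2t)

Final answer: 6·e^(2t)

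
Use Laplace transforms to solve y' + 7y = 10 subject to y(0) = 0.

sY + 7Y = 10/s. Y = 10/(s(s+7)). Partial fractions: Y = 10/7/s - 10/7/(s+7)

Final answer: y(t) = 10/7(1 - e^(-7t))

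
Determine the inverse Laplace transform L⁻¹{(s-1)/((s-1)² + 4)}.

Using frequency shift, L⁻¹{(s-1)/((s-1)² + 4)} = e^t·cos(2t)

Final answer: e^t·cos(2t)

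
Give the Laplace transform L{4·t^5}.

L{t^n} = n!/s^(n+1), so L{t^5} = 120/s^6. Then L{4·t^5} = 4·120/s^6 = 480/s^6

Final answer: 480/s^6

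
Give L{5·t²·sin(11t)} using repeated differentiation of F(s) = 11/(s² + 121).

F(s) = 11/(s² + 121). F'(s) = -22s/(s² + 121)². F''(s) = -22(121 - 3s²)/(s² + 121)³ = (66s² - 2662)/(s² + 121)³. So L{t²·sin(11t)} = (-1)² F''(s) = (66s² - 2662)/(s² + 121)³. Then L{5·t²·sin(11t)} = 5·(66s² - 2662)/(s² + 121)³ = (330s² - 13310)/(s² + 121)³

Final answer: (330s² - 13310)/(s² + 121)³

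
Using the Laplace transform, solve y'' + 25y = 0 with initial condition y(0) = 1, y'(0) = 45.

L{y''} + 25L{y} = 0. s²Y - s - 45 + 25Y = 0. Y(s² + 25) = s + 45. Y = (s + 45)/(s² + 25). Inverting: y(t) = cos(5t) + 9sin(5t)

Final answer: y(t) = cos(5t) + 9sin(5t)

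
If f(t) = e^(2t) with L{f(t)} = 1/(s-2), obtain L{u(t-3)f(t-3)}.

Time shift theorem: L{u(t-a)f(t-a)} = e^(-as)F(s). Here a=3, F(s) = 1/(s-2), so L{u(t-3)f(t-3)} = e^(-3s)·1/(s-2)

Final answer: e^(-3s)·1/(s-2)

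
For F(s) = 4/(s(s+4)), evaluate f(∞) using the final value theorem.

f(∞) = lim_{s→0} s·4/(s(s+4)) = lim_{s→0} 4/(s+4) = 4/4 = 1

Final answer: 1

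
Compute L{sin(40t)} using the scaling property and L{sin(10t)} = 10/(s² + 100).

Using L{f(at)} = (1/a)F(s/a) with a=4: L{sin(40t)} = (1/4) · 10/((s/4)² + 100) = (1/4) · 10·16/(s² + 1600) = 40/(s² + 1600)

Final answer: 40/(s² + 1600)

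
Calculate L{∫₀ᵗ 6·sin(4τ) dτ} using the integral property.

L{∫₀ᵗ f(τ)dτ} = F(s)/s with F(s) = 24/(s² + 16), so the result is (24/(s² + 16))/s = 24/(s(s² + 16))

Final answer: 24/(s(s² + 16))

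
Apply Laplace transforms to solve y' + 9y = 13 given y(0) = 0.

sY + 9Y = 13/s. Y = 13/(s(s+9)). Partial fractions: Y = 13/9/s - 13/9/(s+9)

Final answer: y(t) = 13/9(1 - e^(-9t))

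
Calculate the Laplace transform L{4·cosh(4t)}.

L{cosh(ωt)} = s/(s² - ω²), so L{cosh(4t)} = s/(s² - 16). Then L{4·cosh(4t)} = 4·s/(s² - 16) = 4s/(s² - 16)

Final answer: 4s/(s² - 16)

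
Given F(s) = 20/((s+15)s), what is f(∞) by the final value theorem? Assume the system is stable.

f(∞) = lim_{s→0} sF(s) = lim_{s→0} 20/(s+15) = 4/3

Final answer: 4/3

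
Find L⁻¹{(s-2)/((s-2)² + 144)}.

Using frequency shift: L⁻¹{(s-a)/((s-a)² + b²)} = e^(at)cos(bt). Here a=2, b=12

Final answer: e^(2t)·cos(12t)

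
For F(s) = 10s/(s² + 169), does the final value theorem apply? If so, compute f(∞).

The final value theorem requires all poles of sF(s) in the left half-plane. sF(s) = 10s²/(s² + 169) has poles at s = ±13i (imaginary axis). Theorem does NOT apply (oscillatory system).

Final answer: Not applicable (oscillatory)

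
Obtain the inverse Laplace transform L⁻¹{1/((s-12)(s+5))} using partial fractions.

Decompose: A/(s-12) + B/(s+5). A = 1/17, B = -1/17. f(t) = (e^(12t) - e^(-5t))/17

Final answer: (e^(12t) - e^(-5t))/17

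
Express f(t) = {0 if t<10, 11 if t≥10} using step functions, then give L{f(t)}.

f(t) = 11·u(t-10). L{u(t-10)} = e^(-10s)/s, so L{f(t)} = 11·e^(-10s)/s

Final answer: 11·e^(-10s)/s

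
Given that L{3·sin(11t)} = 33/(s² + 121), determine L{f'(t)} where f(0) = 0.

L{f'(t)} = s·F(s) - f(0) = s·33/(s² + 121) - 0 = 33s/(s² + 121)

Final answer: 33s/(s² + 121)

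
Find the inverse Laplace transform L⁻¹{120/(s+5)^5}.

L⁻¹{n!/(s-a)^(n+1)} = t^n·e^(at) with n=4, a=-5. So L⁻¹{24/(s+5)^5} = t^4·e^(-5t), and L⁻¹{120/(s+5)^5} = (120/24)·t^4·e^(-5t) = 5·t^4·e^(-5t)

Final answer: 5·t^4·e^(-5t)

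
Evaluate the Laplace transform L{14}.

L{14} = 14 · L{1} = 14/s

Final answer: 14/s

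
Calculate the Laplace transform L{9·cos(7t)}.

L{cos(ωt)} = s/(s² + ω²), so L{cos(7t)} = s/(s² + 49). Then L{9·cos(7t)} = 9·s/(s² + 49) = 9s/(s² + 49)

Final answer: 9s/(s² + 49)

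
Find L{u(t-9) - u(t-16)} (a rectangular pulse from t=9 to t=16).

L{u(t-a)} = e^(-as)/s. L{u(t-9) - u(t-16)} = (e^(-9s) - e^(-16s))/s

Final answer: (e^(-9s) - e^(-16s))/s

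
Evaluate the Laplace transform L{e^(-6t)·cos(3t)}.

L{e^(at)·cos(ωt)} = (s-a)/((s-a)² + ω²), so L{e^(-6t)·cos(3t)} = (s+6)/((s+6)² + 9)

Final answer: (s+6)/((s+6)² + 9)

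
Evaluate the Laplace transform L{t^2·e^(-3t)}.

L{t^n·e^(at)} = n!/(s-a)^(n+1), so L{t^2·e^(-3t)} = 2/(s+3)^3

Final answer: 2/(s+3)^3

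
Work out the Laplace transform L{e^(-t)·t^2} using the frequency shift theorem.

L{e^(at)·t^n} = n!/(s-a)^(n+1), so L{e^(-t)·t^2} = 2/(s+1)^3

Final answer: 2/(s+1)^3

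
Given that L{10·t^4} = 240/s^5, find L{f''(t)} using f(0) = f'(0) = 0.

L{f''(t)} = s²F(s) - sf(0) - f'(0) = s²·240/s^5 - 0 - 0 = 240/s^3

Final answer: 240/s^3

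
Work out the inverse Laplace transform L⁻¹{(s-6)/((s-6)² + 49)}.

Using frequency shift, L⁻¹{(s-6)/((s-6)² + 49)} = e^(6t)·cos(7t)

Final answer: e^(6t)·cos(7t)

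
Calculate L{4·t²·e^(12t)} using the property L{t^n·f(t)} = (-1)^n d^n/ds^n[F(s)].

L{e^(12t)} = 1/(s-12). d/ds[1/(s-12)] = -1/(s-12)². d²/ds²[1/(s-12)] = 2/(s-12)³. So L{t²·e^(12t)} = (-1)² · 2/(s-12)³ = 2/(s-12)³. Then L{4·t²·e^(12t)} = 4·2/(s-12)³ = 8/(s-12)³

Final answer: 8/(s-12)³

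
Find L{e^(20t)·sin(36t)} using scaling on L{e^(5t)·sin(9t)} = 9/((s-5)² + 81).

Scaling with a=4: L{e^(20t)·sin(36t)} = (1/4) · 9/((s/4-5)² + 81). Simplifying: 36/((s-20)² + 1296)

Final answer: 36/((s-20)² + 1296)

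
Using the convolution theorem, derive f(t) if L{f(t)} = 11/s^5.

11/s^5 = (11/s)·(1/s^4) = L{11}·L{t^3/6}. By convolution, f(t) = 11*t^3/6 = ∫₀ᵗ 11·τ^3/6 dτ = 11·t^4/24

Final answer: 11·t^4/24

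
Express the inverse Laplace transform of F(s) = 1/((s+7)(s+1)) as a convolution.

1/((s+7)(s+1)) = (1/(s+7))·(1/(s+1)) = L{e^(-7t)}·L{e^(-t)}. So f(t) = e^(-7t)*e^(-t) = ∫₀ᵗ e^(-7τ)·e^(-(t-τ)) dτ

Final answer: ∫₀ᵗ e^(-7τ)·e^(-(t-τ)) dτ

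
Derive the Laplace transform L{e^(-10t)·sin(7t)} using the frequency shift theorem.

Frequency shift: L{e^(at)f(t)} = F(s-a). L{e^(-10t)·sin(7t)} = 7/((s+10)² + 49)

Final answer: 7/((s+10)² + 49)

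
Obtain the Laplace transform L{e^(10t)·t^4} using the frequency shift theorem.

L{e^(at)·t^n} = n!/(s-a)^(n+1), so L{e^(10t)·t^4} = 24/(s-10)^5

Final answer: 24/(s-10)^5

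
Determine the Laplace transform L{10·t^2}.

L{t^n} = n!/s^(n+1), so L{t^2} = 2/s^3. Then L{10·t^2} = 10·2/s^3 = 20/s^3

Final answer: 20/s^3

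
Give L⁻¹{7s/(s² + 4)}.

This is the form c·s/(s² + a²) with a = 2, c = 7. L⁻¹ = 7·cos(2t)

Final answer: 7·cos(2t)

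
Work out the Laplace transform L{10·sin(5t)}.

L{sin(ωt)} = ω/(s² + ω²), so L{sin(5t)} = 5/(s² + 25). Then L{10·sin(5t)} = 10·5/(s² + 25) = 50/(s² + 25)

Final answer: 50/(s² + 25)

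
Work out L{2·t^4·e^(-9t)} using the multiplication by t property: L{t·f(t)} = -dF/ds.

Using L{t^n·e^(at)} = n!/(s-a)^(n+1), L{t^4·e^(-9t)} = 24/(s+9)^5, so L{2·t^4·e^(-9t)} = 2·24/(s+9)^5 = 48/(s+9)^5

Final answer: 48/(s+9)^5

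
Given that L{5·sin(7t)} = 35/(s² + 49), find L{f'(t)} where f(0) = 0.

L{f'(t)} = s·F(s) - f(0) = s·35/(s² + 49) - 0 = 35s/(s² + 49)

Final answer: 35s/(s² + 49)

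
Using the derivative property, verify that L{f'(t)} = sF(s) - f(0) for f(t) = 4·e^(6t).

f'(t) = 24e^(6t). Direct: L{f'(t)} = 24/(s-6). Property: s·4/(s-6) - 4 = (4s - 4(s-6))/(s-6) = 24/(s-6). ✓

Final answer: 24/(s-6)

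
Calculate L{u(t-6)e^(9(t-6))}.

u(t-a)f(t-a) with f(t)=e^(9t). L{e^(9t)} = 1/(s-9). By time shift: e^(-6s)/(s-9)

Final answer: e^(-6s)/(s-9)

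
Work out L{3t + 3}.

L{3t + 3} = 3·L{t} + 3·L{1} = 3/s² + 3/s

Final answer: 3/s² + 3/s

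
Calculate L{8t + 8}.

L{8t + 8} = 8·L{t} + 8·L{1} = 8/s² + 8/s

Final answer: 8/s² + 8/s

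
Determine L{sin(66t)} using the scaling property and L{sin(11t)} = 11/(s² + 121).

Using L{f(at)} = (1/a)F(s/a) with a=6: L{sin(66t)} = (1/6) · 11/((s/6)² + 121) = (1/6) · 11·36/(s² + 4356) = 66/(s² + 4356)

Final answer: 66/(s² + 4356)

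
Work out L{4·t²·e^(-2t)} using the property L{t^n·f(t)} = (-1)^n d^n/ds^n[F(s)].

L{e^(-2t)} = 1/(s+2). d/ds[1/(s+2)] = -1/(s+2)². d²/ds²[1/(s+2)] = 2/(s+2)³. So L{t²·e^(-2t)} = (-1)² · 2/(s+2)³ = 2/(s+2)³. Then L{4·t²·e^(-2t)} = 4·2/(s+2)³ = 8/(s+2)³

Final answer: 8/(s+2)³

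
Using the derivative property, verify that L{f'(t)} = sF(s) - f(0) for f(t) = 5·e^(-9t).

f'(t) = -45e^(-9t). Direct: L{f'(t)} = -45/(s+9). Property: s·5/(s+9) - 5 = (5s - 5(s+9))/(s+9) = -45/(s+9). ✓

Final answer: -45/(s+9)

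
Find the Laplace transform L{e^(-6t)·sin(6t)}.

L{e^(at)·sin(ωt)} = ω/((s-a)² + ω²), so L{e^(-6t)·sin(6t)} = 6/((s+6)² + 36)

Final answer: 6/((s+6)² + 36)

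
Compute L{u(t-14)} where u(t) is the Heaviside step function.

L{u(t-a)} = e^(-as)/s. Here a=14, so L{u(t-14)} = e^(-14s)/s

Final answer: e^(-14s)/s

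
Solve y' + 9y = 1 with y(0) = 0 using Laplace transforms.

sY + 9Y = 1/s. Y = 1/(s(s+9)). Partial fractions: Y = 1/9/s - 1/9/(s+9)

Final answer: y(t) = 1/9(1 - e^(-9t))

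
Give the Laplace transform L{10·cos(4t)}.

L{cos(ωt)} = s/(s² + ω²), so L{cos(4t)} = s/(s² + 16). Then L{10·cos(4t)} = 10·s/(s² + 16) = 10s/(s² + 16)

Final answer: 10s/(s² + 16)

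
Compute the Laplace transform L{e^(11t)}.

L{e^(at)} = 1/(s-a), so L{e^(11t)} = 1/(s-11)

Final answer: 1/(s-11)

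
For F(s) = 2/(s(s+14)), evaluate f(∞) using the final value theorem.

f(∞) = lim_{s→0} s·2/(s(s+14)) = lim_{s→0} 2/(s+14) = 2/14 = 1/7

Final answer: 1/7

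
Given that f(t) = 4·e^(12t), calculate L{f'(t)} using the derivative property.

f(0) = 4, F(s) = 4/(s-12). L{f'(t)} = s·F(s) - f(0) = 4s/(s-12) - 4 = (4s - 4(s-12))/(s-12) = 48/(s-12)

Final answer: 48/(s-12)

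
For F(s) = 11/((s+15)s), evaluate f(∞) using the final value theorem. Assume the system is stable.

f(∞) = lim_{s→0} sF(s) = lim_{s→0} 11/(s+15) = 11/15

Final answer: 11/15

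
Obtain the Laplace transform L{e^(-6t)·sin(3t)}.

L{e^(at)·sin(ωt)} = ω/((s-a)² + ω²), so L{e^(-6t)·sin(3t)} = 3/((s+6)² + 9)

Final answer: 3/((s+6)² + 9)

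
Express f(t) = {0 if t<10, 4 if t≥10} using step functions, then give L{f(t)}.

f(t) = 4·u(t-10). L{u(t-10)} = e^(-10s)/s, so L{f(t)} = 4·e^(-10s)/s

Final answer: 4·e^(-10s)/s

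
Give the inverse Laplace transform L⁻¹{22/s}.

L⁻¹{c/s} = c, so L⁻¹{22/s} = 22

Final answer: 22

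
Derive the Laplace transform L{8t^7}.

L{8t^7} = 8 · L{t^7} = 8 · 5040/s^8 = 40320/s^8

Final answer: 40320/s^8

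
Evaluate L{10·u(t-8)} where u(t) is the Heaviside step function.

L{u(t-a)} = e^(-as)/s. Here a=8, so L{u(t-8)} = e^(-8s)/s, and L{10·u(t-8)} = 10·e^(-8s)/s

Final answer: 10·e^(-8s)/s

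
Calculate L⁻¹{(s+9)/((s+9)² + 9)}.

Using frequency shift: L⁻¹{(s-a)/((s-a)² + b²)} = e^(at)cos(bt). Here a=-9, b=3

Final answer: e^(-9t)·cos(3t)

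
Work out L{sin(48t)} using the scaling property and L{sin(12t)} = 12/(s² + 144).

Using L{f(at)} = (1/a)F(s/a) with a=4: L{sin(48t)} = (1/4) · 12/((s/4)² + 144) = (1/4) · 12·16/(s² + 2304) = 48/(s² + 2304)

Final answer: 48/(s² + 2304)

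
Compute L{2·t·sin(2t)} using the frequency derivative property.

L{sin(2t)} = 2/(s² + 4). By L{t·f(t)} = -F'(s): -d/ds[2/(s² + 4)] = -(2)·(-2s)/(s² + 4)² = 4s/(s² + 4)². Then L{2·t·sin(2t)} = 2·4s/(s² + 4)² = 8s/(s² + 4)²

Final answer: 8s/(s² + 4)²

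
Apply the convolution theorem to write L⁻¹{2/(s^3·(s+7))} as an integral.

2/(s^3·(s+7)) = (2/s^3)·(1/(s+7)) = L{t^2}·L{e^(-7t)}. So f(t) = t^2*e^(-7t) = ∫₀ᵗ τ^2·e^(-7(t-τ)) dτ

Final answer: ∫₀ᵗ τ^2·e^(-7(t-τ)) dτ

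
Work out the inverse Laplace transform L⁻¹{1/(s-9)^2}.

L⁻¹{n!/(s-a)^(n+1)} = t^n·e^(at), so L⁻¹{1/(s-9)^2} = t·e^(9t)

Final answer: t·e^(9t)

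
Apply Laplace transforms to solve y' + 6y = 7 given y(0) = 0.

sY + 6Y = 7/s. Y = 7/(s(s+6)). Partial fractions: Y = 7/6/s - 7/6/(s+6)

Final answer: y(t) = 7/6(1 - e^(-6t))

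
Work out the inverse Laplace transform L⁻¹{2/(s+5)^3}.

L⁻¹{n!/(s-a)^(n+1)} = t^n·e^(at) with n=2, a=-5. So L⁻¹{2/(s+5)^3} = t^2·e^(-5t)

Final answer: t^2·e^(-5t)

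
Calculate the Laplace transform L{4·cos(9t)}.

L{cos(ωt)} = s/(s² + ω²), so L{cos(9t)} = s/(s² + 81). Then L{4·cos(9t)} = 4·s/(s² + 81) = 4s/(s² + 81)

Final answer: 4s/(s² + 81)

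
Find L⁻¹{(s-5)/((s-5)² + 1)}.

Using frequency shift: L⁻¹{(s-a)/((s-a)² + b²)} = e^(at)cos(bt). Here a=5, b=1

Final answer: e^(5t)·cos(t)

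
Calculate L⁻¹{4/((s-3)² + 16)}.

Form: b/((s-a)² + b²) → e^(at)sin(bt). With a=3, b=4

Final answer: e^(3t)·sin(4t)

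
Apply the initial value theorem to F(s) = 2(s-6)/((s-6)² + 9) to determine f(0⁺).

f(0⁺) = lim_{s→∞} sF(s) = lim_{s→∞} 2s(s-6)/((s-6)² + 9) = 2

Final answer: 2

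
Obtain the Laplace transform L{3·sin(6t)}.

L{sin(ωt)} = ω/(s² + ω²), so L{sin(6t)} = 6/(s² + 36). Then L{3·sin(6t)} = 3·6/(s² + 36) = 18/(s² + 36)

Final answer: 18/(s² + 36)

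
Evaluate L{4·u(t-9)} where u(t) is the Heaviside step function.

L{u(t-a)} = e^(-as)/s. Here a=9, so L{u(t-9)} = e^(-9s)/s, and L{4·u(t-9)} = 4·e^(-9s)/s

Final answer: 4·e^(-9s)/s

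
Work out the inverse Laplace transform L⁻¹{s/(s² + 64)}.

L⁻¹{s/(s² + 64)} = cos(8t)

Final answer: cos(8t)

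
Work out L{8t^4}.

L{t^n} = n!/s^(n+1). So L{8t^4} = 8·4!/s^5 = 192/s^5

Final answer: 192/s^5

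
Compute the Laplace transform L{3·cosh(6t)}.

L{cosh(ωt)} = s/(s² - ω²), so L{cosh(6t)} = s/(s² - 36). Then L{3·cosh(6t)} = 3·s/(s² - 36) = 3s/(s² - 36)

Final answer: 3s/(s² - 36)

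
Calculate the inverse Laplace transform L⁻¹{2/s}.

L⁻¹{c/s} = c, so L⁻¹{2/s} = 2

Final answer: 2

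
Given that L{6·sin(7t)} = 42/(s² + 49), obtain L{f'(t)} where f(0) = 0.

L{f'(t)} = s·F(s) - f(0) = s·42/(s² + 49) - 0 = 42s/(s² + 49)

Final answer: 42s/(s² + 49)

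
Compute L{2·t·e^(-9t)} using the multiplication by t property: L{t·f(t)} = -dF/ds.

Using L{t^n·e^(at)} = n!/(s-a)^(n+1), L{t·e^(-9t)} = 1/(s+9)^2, so L{2·t·e^(-9t)} = 2·1/(s+9)^2 = 2/(s+9)^2

Final answer: 2/(s+9)^2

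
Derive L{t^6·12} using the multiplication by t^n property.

L{12} = 12/s. d^1/ds^1[1/s] = -1/s². d^2/ds^2[1/s] = 2/s^3. d^3/ds^3[1/s] = -6/s^4. d^4/ds^4[1/s] = 24/s^5. d^5/ds^5[1/s] = -120/s^6. d^6/ds^6[1/s] = 720/s^7. So L{t^6} = (-1)^{6}·720/s^7 = 720/s^7. Then L{t^6·12} = 12·720/s^7 = 8640/s^7

Final answer: 8640/s^7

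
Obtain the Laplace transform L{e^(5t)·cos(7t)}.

L{e^(at)·cos(ωt)} = (s-a)/((s-a)² + ω²), so L{e^(5t)·cos(7t)} = (s-5)/((s-5)² + 49)

Final answer: (s-5)/((s-5)² + 49)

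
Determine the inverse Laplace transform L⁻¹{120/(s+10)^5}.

L⁻¹{n!/(s-a)^(n+1)} = t^n·e^(at) with n=4, a=-10. So L⁻¹{24/(s+10)^5} = t^4·e^(-10t), and L⁻¹{120/(s+10)^5} = (120/24)·t^4·e^(-10t) = 5·t^4·e^(-10t)

Final answer: 5·t^4·e^(-10t)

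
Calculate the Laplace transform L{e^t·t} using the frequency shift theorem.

L{e^(at)·t^n} = n!/(s-a)^(n+1), so L{e^t·t} = 1/(s-1)^2

Final answer: 1/(s-1)^2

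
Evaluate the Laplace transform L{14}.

L{14} = 14 · L{1} = 14/s

Final answer: 14/s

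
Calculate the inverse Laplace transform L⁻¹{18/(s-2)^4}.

L⁻¹{n!/(s-a)^(n+1)} = t^n·e^(at) with n=3, a=2. So L⁻¹{6/(s-2)^4} = t^3·e^(2t), and L⁻¹{18/(s-2)^4} = (18/6)·t^3·e^(2t) = 3·t^3·e^(2t)

Final answer: 3·t^3·e^(2t)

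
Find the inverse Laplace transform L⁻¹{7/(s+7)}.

L⁻¹{1/(s-a)} = e^(at), so L⁻¹{1/(s+7)} = e^(-7t), and L⁻¹{7/(s+7)} = 7·e^(-7t)

Final answer: 7·e^(-7t)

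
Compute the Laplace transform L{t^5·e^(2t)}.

L{t^n·e^(at)} = n!/(s-a)^(n+1), so L{t^5·e^(2t)} = 120/(s-2)^6

Final answer: 120/(s-2)^6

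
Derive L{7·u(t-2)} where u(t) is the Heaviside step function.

L{u(t-a)} = e^(-as)/s. Here a=2, so L{u(t-2)} = e^(-2s)/s, and L{7·u(t-2)} = 7·e^(-2s)/s

Final answer: 7·e^(-2s)/s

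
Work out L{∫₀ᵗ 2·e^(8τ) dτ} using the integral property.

L{∫₀ᵗ f(τ)dτ} = F(s)/s with F(s) = 2/(s-8), so L{∫₀ᵗ 2·e^(8τ) dτ} = 2/(s(s-8))

Final answer: 2/(s(s-8))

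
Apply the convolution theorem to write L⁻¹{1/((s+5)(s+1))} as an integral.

1/((s+5)(s+1)) = (1/(s+5))·(1/(s+1)) = L{e^(-5t)}·L{e^(-t)}. So f(t) = e^(-5t)*e^(-t) = ∫₀ᵗ e^(-5τ)·e^(-(t-τ)) dτ

Final answer: ∫₀ᵗ e^(-5τ)·e^(-(t-τ)) dτ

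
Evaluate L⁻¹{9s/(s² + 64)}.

This is the form c·s/(s² + a²) with a = 8, c = 9. L⁻¹ = 9·cos(8t)

Final answer: 9·cos(8t)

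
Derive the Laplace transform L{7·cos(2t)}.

L{cos(ωt)} = s/(s² + ω²), so L{cos(2t)} = s/(s² + 4). Then L{7·cos(2t)} = 7·s/(s² + 4) = 7s/(s² + 4)

Final answer: 7s/(s² + 4)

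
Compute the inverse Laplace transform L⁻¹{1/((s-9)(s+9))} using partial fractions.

Decompose: A/(s-9) + B/(s+9). A = 1/18, B = -1/18. f(t) = (e^(9t) - e^(-9t))/18

Final answer: (e^(9t) - e^(-9t))/18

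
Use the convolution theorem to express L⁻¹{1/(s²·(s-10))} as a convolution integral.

1/(s²·(s-10)) = (1/s^2)·(1/(s-10)) = L{t}·L{e^(10t)}. So f(t) = t*e^(10t) = ∫₀ᵗ τ·e^(10(t-τ)) dτ

Final answer: ∫₀ᵗ τ·e^(10(t-τ)) dτ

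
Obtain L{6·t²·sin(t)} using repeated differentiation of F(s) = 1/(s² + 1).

F(s) = 1/(s² + 1). F'(s) = -2s/(s² + 1)². F''(s) = -2(1 - 3s²)/(s² + 1)³ = (6s² - 2)/(s² + 1)³. So L{t²·sin(t)} = (-1)² F''(s) = (6s² - 2)/(s² + 1)³. Then L{6·t²·sin(t)} = 6·(6s² - 2)/(s² + 1)³ = (36s² - 12)/(s² + 1)³

Final answer: (36s² - 12)/(s² + 1)³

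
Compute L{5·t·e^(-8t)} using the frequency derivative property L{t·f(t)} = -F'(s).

L{e^(-8t)} = 1/(s+8). By frequency derivative: L{t·e^(-8t)} = -d/ds[1/(s+8)] = -(-1)/(s+8)² = 1/(s+8)². Then L{5·t·e^(-8t)} = 5·1/(s+8)² = 5/(s+8)²

Final answer: 5/(s+8)²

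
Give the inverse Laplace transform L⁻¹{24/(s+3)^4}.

L⁻¹{n!/(s-a)^(n+1)} = t^n·e^(at) with n=3, a=-3. So L⁻¹{6/(s+3)^4} = t^3·e^(-3t), and L⁻¹{24/(s+3)^4} = (24/6)·t^3·e^(-3t) = 4·t^3·e^(-3t)

Final answer: 4·t^3·e^(-3t)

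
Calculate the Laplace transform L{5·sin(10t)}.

L{sin(ωt)} = ω/(s² + ω²), so L{sin(10t)} = 10/(s² + 100). Then L{5·sin(10t)} = 5·10/(s² + 100) = 50/(s² + 100)

Final answer: 50/(s² + 100)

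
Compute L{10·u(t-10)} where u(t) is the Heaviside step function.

L{u(t-a)} = e^(-as)/s. Here a=10, so L{u(t-10)} = e^(-10s)/s, and L{10·u(t-10)} = 10·e^(-10s)/s

Final answer: 10·e^(-10s)/s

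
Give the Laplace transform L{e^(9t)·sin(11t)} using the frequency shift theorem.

Frequency shift: L{e^(at)f(t)} = F(s-a). L{e^(9t)·sin(11t)} = 11/((s-9)² + 121)

Final answer: 11/((s-9)² + 121)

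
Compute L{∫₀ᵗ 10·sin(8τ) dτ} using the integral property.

L{∫₀ᵗ f(τ)dτ} = F(s)/s with F(s) = 80/(s² + 64), so the result is (80/(s² + 64))/s = 80/(s(s² + 64))

Final answer: 80/(s(s² + 64))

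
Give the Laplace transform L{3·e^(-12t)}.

L{e^(at)} = 1/(s-a), so L{e^(-12t)} = 1/(s+12). Then L{3·e^(-12t)} = 3/(s+12)

Final answer: 3/(s+12)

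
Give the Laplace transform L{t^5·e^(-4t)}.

L{t^n·e^(at)} = n!/(s-a)^(n+1), so L{t^5·e^(-4t)} = 120/(s+4)^6

Final answer: 120/(s+4)^6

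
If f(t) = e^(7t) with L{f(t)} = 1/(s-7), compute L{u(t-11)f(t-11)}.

Time shift theorem: L{u(t-a)f(t-a)} = e^(-as)F(s). Here a=11, F(s) = 1/(s-7), so L{u(t-11)f(t-11)} = e^(-11s)·1/(s-7)

Final answer: e^(-11s)·1/(s-7)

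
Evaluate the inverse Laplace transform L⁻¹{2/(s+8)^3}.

L⁻¹{n!/(s-a)^(n+1)} = t^n·e^(at), so L⁻¹{2/(s+8)^3} = t^2·e^(-8t)

Final answer: t^2·e^(-8t)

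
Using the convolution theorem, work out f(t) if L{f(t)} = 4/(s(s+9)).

4/(s(s+9)) = (4/s)·(1/(s+9)) = L{4}·L{e^(-9t)}. By convolution, f(t) = 4*e^(-9t) = ∫₀ᵗ 4·e^(-9τ) dτ = 4·(1 - e^(-9t))/9

Final answer: 4·(1 - e^(-9t))/9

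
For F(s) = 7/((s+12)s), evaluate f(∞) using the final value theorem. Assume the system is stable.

f(∞) = lim_{s→0} sF(s) = lim_{s→0} 7/(s+12) = 7/12

Final answer: 7/12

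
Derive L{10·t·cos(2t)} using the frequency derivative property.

L{cos(2t)} = s/(s² + 4). Derivative: d/ds[s/(s² + 4)] = [(s² + 4) - s·2s]/(s² + 4)² = (4 - s²)/(s² + 4)². So L{t·cos(2t)} = -F'(s) = (s² - 4)/(s² + 4)². Then L{10·t·cos(2t)} = 10·(s² - 4)/(s² + 4)²

Final answer: 10·(s² - 4)/(s² + 4)²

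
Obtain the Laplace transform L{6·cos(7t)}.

L{cos(ωt)} = s/(s² + ω²), so L{cos(7t)} = s/(s² + 49). Then L{6·cos(7t)} = 6·s/(s² + 49) = 6s/(s² + 49)

Final answer: 6s/(s² + 49)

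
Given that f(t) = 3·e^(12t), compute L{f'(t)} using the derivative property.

f(0) = 3, F(s) = 3/(s-12). L{f'(t)} = s·F(s) - f(0) = 3s/(s-12) - 3 = (3s - 3(s-12))/(s-12) = 36/(s-12)

Final answer: 36/(s-12)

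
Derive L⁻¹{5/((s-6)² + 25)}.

Form: b/((s-a)² + b²) → e^(at)sin(bt). With a=6, b=5

Final answer: e^(6t)·sin(5t)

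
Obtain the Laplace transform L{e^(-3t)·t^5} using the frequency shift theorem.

L{e^(at)·t^n} = n!/(s-a)^(n+1), so L{e^(-3t)·t^5} = 120/(s+3)^6

Final answer: 120/(s+3)^6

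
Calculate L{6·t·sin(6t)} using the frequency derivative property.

L{sin(6t)} = 6/(s² + 36). By L{t·f(t)} = -F'(s): -d/ds[6/(s² + 36)] = -(6)·(-2s)/(s² + 36)² = 12s/(s² + 36)². Then L{6·t·sin(6t)} = 6·12s/(s² + 36)² = 72s/(s² + 36)²

Final answer: 72s/(s² + 36)²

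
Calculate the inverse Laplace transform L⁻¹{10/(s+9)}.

L⁻¹{1/(s-a)} = e^(at), so L⁻¹{1/(s+9)} = e^(-9t), and L⁻¹{10/(s+9)} = 10·e^(-9t)

Final answer: 10·e^(-9t)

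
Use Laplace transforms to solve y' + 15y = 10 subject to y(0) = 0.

sY + 15Y = 10/s. Y = 10/(s(s+15)). Partial fractions: Y = 2/3/s - 2/3/(s+15)

Final answer: y(t) = 2/3(1 - e^(-15t))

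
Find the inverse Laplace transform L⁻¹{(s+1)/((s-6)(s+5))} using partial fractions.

Using partial fractions, f(t) = (7e^(6t) + 4e^(-5t))/11

Final answer: (7e^(6t) + 4e^(-5t))/11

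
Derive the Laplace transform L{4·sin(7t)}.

L{sin(ωt)} = ω/(s² + ω²), so L{sin(7t)} = 7/(s² + 49). Then L{4·sin(7t)} = 4·7/(s² + 49) = 28/(s² + 49)

Final answer: 28/(s² + 49)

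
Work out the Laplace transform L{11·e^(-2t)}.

L{e^(at)} = 1/(s-a), so L{e^(-2t)} = 1/(s+2). Then L{11·e^(-2t)} = 11/(s+2)

Final answer: 11/(s+2)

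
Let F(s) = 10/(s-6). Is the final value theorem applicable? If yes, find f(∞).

sF(s) = 10s/(s-6) has a pole at s = 6 in the right half-plane. Theorem does NOT apply (unstable system; f(t) = 10·e^(6t) grows without bound).

Final answer: Not applicable (unstable)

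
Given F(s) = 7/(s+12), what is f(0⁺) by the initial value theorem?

f(0⁺) = lim_{s→∞} s·7/(s+12) = lim_{s→∞} 7s/(s+12) = 7

Final answer: 7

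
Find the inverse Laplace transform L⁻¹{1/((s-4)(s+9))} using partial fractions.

Decompose: A/(s-4) + B/(s+9). A = 1/13, B = -1/13. f(t) = (e^(4t) - e^(-9t))/13

Final answer: (e^(4t) - e^(-9t))/13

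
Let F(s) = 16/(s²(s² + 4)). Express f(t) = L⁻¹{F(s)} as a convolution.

16/(s²(s² + 4)) = (1/s²)·(16/(s² + 4)) = L{t}·L{8·sin(2t)}. So f(t) = t*(8·sin(2t)) = ∫₀ᵗ 8τ·sin(2(t-τ)) dτ

Final answer: ∫₀ᵗ 8τ·sin(2(t-τ)) dτ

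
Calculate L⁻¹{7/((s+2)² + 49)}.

Form: b/((s-a)² + b²) → e^(at)sin(bt). With a=-2, b=7

Final answer: e^(-2t)·sin(7t)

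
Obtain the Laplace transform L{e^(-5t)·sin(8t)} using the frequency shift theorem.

Frequency shift: L{e^(at)f(t)} = F(s-a). L{e^(-5t)·sin(8t)} = 8/((s+5)² + 64)

Final answer: 8/((s+5)² + 64)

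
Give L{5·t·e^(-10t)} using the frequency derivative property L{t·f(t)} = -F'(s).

L{e^(-10t)} = 1/(s+10). By frequency derivative: L{t·e^(-10t)} = -d/ds[1/(s+10)] = -(-1)/(s+10)² = 1/(s+10)². Then L{5·t·e^(-10t)} = 5·1/(s+10)² = 5/(s+10)²

Final answer: 5/(s+10)²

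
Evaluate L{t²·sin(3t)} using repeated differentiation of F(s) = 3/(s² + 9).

F(s) = 3/(s² + 9). F'(s) = -6s/(s² + 9)². F''(s) = -6(9 - 3s²)/(s² + 9)³ = (18s² - 54)/(s² + 9)³. So L{t²·sin(3t)} = (-1)² F''(s) = (18s² - 54)/(s² + 9)³

Final answer: (18s² - 54)/(s² + 9)³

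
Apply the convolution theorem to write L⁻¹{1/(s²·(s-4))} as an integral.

1/(s²·(s-4)) = (1/s^2)·(1/(s-4)) = L{t}·L{e^(4t)}. So f(t) = t*e^(4t) = ∫₀ᵗ τ·e^(4(t-τ)) dτ

Final answer: ∫₀ᵗ τ·e^(4(t-τ)) dτ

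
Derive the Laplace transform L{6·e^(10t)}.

L{e^(at)} = 1/(s-a), so L{e^(10t)} = 1/(s-10). Then L{6·e^(10t)} = 6/(s-10)

Final answer: 6/(s-10)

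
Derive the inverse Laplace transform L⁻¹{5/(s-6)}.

L⁻¹{1/(s-a)} = e^(at), so L⁻¹{1/(s-6)} = e^(6t), and L⁻¹{5/(s-6)} = 5·e^(6t)

Final answer: 5·e^(6t)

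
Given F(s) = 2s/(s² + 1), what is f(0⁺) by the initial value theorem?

f(0⁺) = lim_{s→∞} s·2s/(s² + 1) = lim_{s→∞} 2s²/(s² + 1) = 2

Final answer: 2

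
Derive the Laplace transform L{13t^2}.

L{13t^2} = 13 · L{t^2} = 13 · 2/s^3 = 26/s^3

Final answer: 26/s^3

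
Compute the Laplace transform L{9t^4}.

L{9t^4} = 9 · L{t^4} = 9 · 24/s^5 = 216/s^5

Final answer: 216/s^5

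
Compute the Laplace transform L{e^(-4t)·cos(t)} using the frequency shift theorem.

Frequency shift: L{e^(at)f(t)} = F(s-a). L{e^(-4t)·cos(t)} = (s+4)/((s+4)² + 1)

Final answer: (s+4)/((s+4)² + 1)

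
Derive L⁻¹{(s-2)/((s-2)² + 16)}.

Using frequency shift: L⁻¹{(s-a)/((s-a)² + b²)} = e^(at)cos(bt). Here a=2, b=4

Final answer: e^(2t)·cos(4t)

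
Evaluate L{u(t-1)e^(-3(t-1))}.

u(t-a)f(t-a) with f(t)=e^(-3t). L{e^(-3t)} = 1/(s+3). By time shift: e^(-s)/(s+3)

Final answer: e^(-s)/(s+3)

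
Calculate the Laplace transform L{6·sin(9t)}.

L{sin(ωt)} = ω/(s² + ω²), so L{sin(9t)} = 9/(s² + 81). Then L{6·sin(9t)} = 6·9/(s² + 81) = 54/(s² + 81)

Final answer: 54/(s² + 81)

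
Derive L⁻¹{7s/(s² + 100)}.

This is the form c·s/(s² + a²) with a = 10, c = 7. L⁻¹ = 7·cos(10t)

Final answer: 7·cos(10t)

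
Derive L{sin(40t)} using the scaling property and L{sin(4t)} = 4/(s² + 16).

Using L{f(at)} = (1/a)F(s/a) with a=10: L{sin(40t)} = (1/10) · 4/((s/10)² + 16) = (1/10) · 4·100/(s² + 1600) = 40/(s² + 1600)

Final answer: 40/(s² + 1600)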